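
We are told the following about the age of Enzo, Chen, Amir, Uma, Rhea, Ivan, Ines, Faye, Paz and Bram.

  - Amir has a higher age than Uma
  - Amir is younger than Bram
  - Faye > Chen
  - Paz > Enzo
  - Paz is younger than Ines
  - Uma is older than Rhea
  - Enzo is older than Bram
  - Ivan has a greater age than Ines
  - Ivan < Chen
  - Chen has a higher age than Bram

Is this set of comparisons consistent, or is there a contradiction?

The single ordering Rhea < Uma < Amir < Bram < Enzo < Paz < Ines < Ivan < Chen < Faye satisfies every listed relation, so no contradiction arises.

consistent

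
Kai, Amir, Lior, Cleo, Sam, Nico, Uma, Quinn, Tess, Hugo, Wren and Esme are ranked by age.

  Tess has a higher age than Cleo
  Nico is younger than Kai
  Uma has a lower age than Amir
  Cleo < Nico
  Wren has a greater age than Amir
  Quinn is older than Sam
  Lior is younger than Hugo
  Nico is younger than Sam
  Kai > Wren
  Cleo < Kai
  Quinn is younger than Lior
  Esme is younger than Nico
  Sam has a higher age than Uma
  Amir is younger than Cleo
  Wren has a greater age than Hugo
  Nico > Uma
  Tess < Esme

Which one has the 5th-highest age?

Quinn

Piecing the relations together gives one ordering: Uma < Amir < Cleo < Tess < Esme < Nico < Sam < Quinn < Lior < Hugo < Wren < Kai.
Counting 5 from the largest end gives Quinn.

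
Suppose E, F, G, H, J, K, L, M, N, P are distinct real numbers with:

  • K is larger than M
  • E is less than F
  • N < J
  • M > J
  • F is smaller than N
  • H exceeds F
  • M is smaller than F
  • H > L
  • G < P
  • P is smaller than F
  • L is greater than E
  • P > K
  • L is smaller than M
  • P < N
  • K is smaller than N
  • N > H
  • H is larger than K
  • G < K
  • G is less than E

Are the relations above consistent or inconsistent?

Chaining the given relations yields M < K < P < F < H < N < J, so M < J. But one relation states J < M. These cannot both hold.

inconsistent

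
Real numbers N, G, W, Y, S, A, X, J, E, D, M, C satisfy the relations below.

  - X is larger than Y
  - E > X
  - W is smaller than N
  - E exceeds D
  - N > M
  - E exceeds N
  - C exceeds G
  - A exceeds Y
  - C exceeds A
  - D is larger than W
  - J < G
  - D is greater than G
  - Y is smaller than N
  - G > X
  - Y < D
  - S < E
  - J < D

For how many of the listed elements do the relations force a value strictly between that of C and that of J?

1

Chaining upward from J reaches: G, D, E.
Chaining downward from C reaches: Y, X, G, A.
Strictly between J and C are those in both lists: G — 1 element.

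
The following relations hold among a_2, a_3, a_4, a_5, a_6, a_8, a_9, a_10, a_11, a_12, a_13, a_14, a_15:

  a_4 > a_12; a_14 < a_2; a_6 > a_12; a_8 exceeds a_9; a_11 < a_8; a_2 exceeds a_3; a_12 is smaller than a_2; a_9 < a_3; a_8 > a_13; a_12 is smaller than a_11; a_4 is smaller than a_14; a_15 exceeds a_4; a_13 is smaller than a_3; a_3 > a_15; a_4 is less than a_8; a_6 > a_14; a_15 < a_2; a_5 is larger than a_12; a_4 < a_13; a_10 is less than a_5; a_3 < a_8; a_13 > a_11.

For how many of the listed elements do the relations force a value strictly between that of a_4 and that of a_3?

2

Chaining upward from a_4 reaches: a_15, a_13, a_14, a_6, a_8, a_2.
Chaining downward from a_3 reaches: a_12, a_11, a_15, a_13, a_9.
Strictly between a_4 and a_3 are those in both lists: a_15, a_13 — 2 elements.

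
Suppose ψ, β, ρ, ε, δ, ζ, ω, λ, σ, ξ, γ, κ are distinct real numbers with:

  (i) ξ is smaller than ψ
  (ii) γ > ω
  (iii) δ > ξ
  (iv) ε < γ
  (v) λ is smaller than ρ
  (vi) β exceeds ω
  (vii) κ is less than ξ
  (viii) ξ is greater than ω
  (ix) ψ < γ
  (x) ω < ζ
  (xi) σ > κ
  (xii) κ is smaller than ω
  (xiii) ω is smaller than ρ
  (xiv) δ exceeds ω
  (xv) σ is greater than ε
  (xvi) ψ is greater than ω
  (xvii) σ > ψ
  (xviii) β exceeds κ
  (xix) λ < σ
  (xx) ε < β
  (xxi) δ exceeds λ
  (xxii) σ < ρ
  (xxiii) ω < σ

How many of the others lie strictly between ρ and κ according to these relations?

Chaining upward from κ reaches: ω, ζ, ξ, ψ, γ, σ, β, δ.
Chaining downward from ρ reaches: ε, ω, ξ, ψ, λ, σ.
Strictly between κ and ρ are those in both lists: ω, ξ, ψ, σ — 4 elements.

4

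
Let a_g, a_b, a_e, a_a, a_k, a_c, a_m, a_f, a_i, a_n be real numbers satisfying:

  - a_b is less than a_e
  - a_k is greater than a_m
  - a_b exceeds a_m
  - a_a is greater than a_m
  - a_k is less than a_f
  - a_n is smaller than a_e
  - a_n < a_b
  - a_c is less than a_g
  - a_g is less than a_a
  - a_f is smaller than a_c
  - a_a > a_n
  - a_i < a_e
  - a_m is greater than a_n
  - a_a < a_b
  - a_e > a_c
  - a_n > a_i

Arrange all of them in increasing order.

Each adjacent pair is fixed by a given relation: a_i < a_n; a_n < a_m; a_m < a_k; a_k < a_f; a_f < a_c; a_c < a_g; a_g < a_a; a_a < a_b; a_b < a_e. Chaining them end to end gives the full order.

a_i < a_n < a_m < a_k < a_f < a_c < a_g < a_a < a_b < a_e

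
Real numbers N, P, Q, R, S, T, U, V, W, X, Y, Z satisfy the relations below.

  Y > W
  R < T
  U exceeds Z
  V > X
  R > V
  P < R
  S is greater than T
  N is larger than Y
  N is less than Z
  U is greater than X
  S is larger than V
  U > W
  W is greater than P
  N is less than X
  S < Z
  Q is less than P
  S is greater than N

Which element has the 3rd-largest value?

Chaining the given pairs: Q < P < W < Y < N < X < V < R < T < S < Z < U.
The 3rd largest is S.

S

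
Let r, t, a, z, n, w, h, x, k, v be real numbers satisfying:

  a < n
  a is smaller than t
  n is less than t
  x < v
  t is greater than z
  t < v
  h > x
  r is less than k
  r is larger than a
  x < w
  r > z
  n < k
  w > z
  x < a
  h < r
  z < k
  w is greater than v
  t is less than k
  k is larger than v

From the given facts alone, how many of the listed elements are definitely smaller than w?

The elements the relations force below w are z, x, a, n, t, v — no chain reaches any other.
That is 6.

6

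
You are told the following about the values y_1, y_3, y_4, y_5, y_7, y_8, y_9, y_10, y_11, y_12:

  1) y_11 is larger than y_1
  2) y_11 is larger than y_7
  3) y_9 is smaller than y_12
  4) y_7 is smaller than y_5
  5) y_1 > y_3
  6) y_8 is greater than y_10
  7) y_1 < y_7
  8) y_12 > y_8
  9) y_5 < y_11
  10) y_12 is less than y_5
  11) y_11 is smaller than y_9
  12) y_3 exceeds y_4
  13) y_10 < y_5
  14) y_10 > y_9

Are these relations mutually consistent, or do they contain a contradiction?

inconsistent

Chaining the given relations yields y_11 < y_9 < y_10 < y_8 < y_12 < y_5, so y_11 < y_5. But one relation states y_5 < y_11. These cannot both hold.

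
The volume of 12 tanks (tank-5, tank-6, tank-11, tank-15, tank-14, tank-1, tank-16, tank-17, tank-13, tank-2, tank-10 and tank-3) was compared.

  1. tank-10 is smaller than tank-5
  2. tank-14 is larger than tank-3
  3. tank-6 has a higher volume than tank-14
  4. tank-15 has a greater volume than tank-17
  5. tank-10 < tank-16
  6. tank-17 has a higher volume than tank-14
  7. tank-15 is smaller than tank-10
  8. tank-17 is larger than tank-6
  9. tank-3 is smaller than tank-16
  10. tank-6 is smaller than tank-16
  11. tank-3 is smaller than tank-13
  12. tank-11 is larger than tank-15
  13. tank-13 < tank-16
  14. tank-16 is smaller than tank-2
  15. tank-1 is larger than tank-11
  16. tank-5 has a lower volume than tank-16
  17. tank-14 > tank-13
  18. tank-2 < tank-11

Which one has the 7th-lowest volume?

Piecing the relations together gives one ordering: tank-3 < tank-13 < tank-14 < tank-6 < tank-17 < tank-15 < tank-10 < tank-5 < tank-16 < tank-2 < tank-11 < tank-1.
The 7th smallest is tank-10.

tank-10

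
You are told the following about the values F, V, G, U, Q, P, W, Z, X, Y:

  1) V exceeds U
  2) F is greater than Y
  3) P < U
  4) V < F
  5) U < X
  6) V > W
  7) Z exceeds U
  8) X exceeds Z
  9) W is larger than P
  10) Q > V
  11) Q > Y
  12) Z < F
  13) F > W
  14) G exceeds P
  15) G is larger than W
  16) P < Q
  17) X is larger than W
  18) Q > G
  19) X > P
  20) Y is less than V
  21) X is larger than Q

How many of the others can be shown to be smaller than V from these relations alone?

Directly below V: Y, U, W.
One step further: P (4 so far).
Nothing else is reachable below V; 4 in all.

4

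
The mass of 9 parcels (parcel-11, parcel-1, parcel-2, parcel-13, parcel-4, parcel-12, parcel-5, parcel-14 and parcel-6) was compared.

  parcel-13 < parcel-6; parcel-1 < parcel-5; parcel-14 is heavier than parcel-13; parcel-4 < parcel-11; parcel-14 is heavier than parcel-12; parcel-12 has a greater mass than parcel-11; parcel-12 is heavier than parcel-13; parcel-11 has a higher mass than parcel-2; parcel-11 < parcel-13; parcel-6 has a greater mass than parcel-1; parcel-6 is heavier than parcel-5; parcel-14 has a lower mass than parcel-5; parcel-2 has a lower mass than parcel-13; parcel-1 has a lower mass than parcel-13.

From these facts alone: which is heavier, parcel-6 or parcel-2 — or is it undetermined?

parcel-2 < parcel-11 < parcel-13 < parcel-12 < parcel-14 < parcel-5 < parcel-6, by transitivity through parcel-11, parcel-13, parcel-12, parcel-14, parcel-5.
So parcel-6 is heavier.

parcel-6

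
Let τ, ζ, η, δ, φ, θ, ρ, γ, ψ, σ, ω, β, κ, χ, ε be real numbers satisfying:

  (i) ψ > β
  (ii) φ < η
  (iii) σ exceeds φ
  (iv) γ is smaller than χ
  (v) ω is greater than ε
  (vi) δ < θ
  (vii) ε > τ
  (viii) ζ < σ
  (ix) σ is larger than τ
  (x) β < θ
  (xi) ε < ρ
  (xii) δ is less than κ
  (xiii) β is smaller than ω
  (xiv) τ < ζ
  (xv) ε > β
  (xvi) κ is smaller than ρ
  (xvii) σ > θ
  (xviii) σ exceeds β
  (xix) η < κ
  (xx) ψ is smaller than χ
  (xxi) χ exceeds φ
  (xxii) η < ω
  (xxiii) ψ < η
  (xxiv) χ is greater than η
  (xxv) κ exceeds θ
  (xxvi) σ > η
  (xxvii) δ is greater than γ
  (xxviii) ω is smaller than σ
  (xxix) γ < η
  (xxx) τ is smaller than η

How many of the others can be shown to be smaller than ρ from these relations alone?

10

Directly below ρ: ε, κ.
One step further: τ, β, δ, η, θ (7 so far).
One step further: ψ, φ, γ (10 so far).
Nothing else is reachable below ρ; 10 in all.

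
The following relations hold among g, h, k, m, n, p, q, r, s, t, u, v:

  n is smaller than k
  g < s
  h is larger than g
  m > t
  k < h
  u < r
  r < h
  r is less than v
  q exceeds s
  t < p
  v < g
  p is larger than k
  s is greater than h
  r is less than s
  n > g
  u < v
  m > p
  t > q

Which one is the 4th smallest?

Chaining the given pairs: u < r < v < g < n < k < h < s < q < t < p < m.
The 4th smallest is g.

g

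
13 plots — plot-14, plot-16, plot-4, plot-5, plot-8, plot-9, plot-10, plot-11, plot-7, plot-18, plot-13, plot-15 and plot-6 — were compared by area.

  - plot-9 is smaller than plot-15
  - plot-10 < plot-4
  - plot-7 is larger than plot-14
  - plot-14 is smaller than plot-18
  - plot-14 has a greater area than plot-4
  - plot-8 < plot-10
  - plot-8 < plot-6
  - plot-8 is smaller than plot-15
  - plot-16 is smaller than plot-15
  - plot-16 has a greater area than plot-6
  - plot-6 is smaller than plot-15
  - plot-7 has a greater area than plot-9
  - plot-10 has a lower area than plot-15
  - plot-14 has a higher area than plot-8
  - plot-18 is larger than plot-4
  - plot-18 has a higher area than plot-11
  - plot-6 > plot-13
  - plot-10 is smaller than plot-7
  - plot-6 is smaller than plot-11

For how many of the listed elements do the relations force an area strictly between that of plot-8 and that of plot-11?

Chaining upward from plot-8 reaches: plot-10, plot-6, plot-16, plot-4, plot-14, plot-7, plot-15, plot-18.
Chaining downward from plot-11 reaches: plot-13, plot-6.
Strictly between plot-8 and plot-11 are those in both lists: plot-6 — 1 element.

1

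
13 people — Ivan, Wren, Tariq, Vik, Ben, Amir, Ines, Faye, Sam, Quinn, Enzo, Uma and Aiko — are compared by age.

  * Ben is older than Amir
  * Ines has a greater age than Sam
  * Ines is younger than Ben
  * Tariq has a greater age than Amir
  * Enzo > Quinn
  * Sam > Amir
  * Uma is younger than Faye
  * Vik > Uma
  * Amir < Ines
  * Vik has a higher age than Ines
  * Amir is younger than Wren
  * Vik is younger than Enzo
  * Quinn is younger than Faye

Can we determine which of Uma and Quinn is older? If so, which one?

undetermined

Following every chain through Quinn: above Quinn we get Enzo, Faye.
Uma is not reached, and no chain runs the other way from Uma to Quinn.
So the given relations leave the order of Quinn and Uma undetermined.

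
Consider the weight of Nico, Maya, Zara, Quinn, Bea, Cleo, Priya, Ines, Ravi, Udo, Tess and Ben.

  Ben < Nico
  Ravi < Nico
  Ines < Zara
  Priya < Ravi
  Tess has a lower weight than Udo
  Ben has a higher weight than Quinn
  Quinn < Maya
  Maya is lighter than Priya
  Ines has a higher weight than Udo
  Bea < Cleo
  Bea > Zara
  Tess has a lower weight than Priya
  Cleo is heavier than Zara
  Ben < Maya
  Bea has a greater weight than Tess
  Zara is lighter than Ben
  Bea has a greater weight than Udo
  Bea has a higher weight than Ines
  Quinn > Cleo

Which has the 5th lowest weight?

Bea

Piecing the relations together gives one ordering: Tess < Udo < Ines < Zara < Bea < Cleo < Quinn < Ben < Maya < Priya < Ravi < Nico.
Counting 5 from the smallest end gives Bea.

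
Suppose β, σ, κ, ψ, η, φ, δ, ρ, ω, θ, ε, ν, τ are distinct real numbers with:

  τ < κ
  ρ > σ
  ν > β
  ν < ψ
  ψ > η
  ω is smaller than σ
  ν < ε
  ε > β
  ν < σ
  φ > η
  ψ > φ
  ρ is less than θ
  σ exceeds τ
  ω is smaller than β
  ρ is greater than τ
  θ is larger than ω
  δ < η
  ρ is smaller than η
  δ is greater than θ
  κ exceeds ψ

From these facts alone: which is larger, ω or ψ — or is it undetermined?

ω < β and β < ν give ω < ν.
Then ν < σ extends the chain to σ.
With σ < ρ: ω < β < ν < σ < ρ.
With ρ < θ: ω < β < ν < σ < ρ < θ.
With θ < δ: ω < β < ν < σ < ρ < θ < δ.
With δ < η: ω < β < ν < σ < ρ < θ < δ < η.
Then η < φ extends the chain to φ.
With φ < ψ: ω < β < ν < σ < ρ < θ < δ < η < φ < ψ.
So ψ is larger.

ψ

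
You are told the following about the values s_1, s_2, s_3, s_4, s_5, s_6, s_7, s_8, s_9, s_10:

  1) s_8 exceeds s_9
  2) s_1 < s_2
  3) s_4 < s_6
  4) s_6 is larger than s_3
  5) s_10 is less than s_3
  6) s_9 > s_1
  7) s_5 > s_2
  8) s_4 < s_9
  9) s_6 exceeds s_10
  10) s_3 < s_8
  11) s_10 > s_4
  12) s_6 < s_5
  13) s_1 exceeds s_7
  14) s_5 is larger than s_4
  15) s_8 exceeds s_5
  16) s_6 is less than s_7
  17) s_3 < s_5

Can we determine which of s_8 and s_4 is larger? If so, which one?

s_8

The relevant relations are s_4 < s_10; s_10 < s_3; s_3 < s_6; s_6 < s_7; s_7 < s_1; s_1 < s_2; s_2 < s_5; s_5 < s_8.
Together: s_4 < s_10 < s_3 < s_6 < s_7 < s_1 < s_2 < s_5 < s_8.
So s_8 is larger.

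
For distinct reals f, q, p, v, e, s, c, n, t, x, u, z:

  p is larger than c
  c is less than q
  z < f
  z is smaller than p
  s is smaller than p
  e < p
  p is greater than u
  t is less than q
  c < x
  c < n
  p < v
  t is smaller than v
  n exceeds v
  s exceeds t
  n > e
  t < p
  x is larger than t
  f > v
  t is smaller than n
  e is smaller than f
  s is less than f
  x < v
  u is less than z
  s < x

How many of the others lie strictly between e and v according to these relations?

Chaining upward from e reaches: p, n, f.
Chaining downward from v reaches: c, u, t, s, z, x, p.
Strictly between e and v are those in both lists: p — 1 element.

1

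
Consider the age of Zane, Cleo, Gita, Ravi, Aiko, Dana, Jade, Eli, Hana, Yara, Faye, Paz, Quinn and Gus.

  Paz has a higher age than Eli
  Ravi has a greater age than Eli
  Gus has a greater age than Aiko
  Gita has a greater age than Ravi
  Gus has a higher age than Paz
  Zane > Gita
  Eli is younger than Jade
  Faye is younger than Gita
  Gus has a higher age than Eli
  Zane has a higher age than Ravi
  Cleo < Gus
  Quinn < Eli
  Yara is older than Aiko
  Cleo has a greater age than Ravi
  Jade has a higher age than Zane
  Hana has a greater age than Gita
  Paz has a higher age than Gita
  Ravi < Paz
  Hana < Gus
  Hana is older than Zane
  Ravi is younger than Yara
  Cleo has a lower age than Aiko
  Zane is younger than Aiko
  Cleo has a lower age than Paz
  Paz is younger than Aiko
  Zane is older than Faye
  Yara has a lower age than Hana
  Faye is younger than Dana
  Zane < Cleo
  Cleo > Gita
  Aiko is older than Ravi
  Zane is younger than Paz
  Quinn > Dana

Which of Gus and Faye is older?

Gus

The relevant relations are Faye < Dana; Dana < Quinn; Quinn < Eli; Eli < Ravi; Ravi < Gita; Gita < Zane; Zane < Cleo; Cleo < Paz; Paz < Aiko; Aiko < Yara; Yara < Hana; Hana < Gus.
Together: Faye < Dana < Quinn < Eli < Ravi < Gita < Zane < Cleo < Paz < Aiko < Yara < Hana < Gus.
So Faye < Gus; Gus is the older of the two.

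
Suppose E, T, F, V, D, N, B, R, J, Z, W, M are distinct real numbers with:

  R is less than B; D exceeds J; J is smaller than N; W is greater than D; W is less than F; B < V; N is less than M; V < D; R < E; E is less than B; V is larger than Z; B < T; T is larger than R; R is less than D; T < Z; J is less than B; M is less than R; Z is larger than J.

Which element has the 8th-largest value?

E

The consecutive relations fix a unique order: J < N < M < R < E < B < T < Z < V < D < W < F.
The 8th largest is E.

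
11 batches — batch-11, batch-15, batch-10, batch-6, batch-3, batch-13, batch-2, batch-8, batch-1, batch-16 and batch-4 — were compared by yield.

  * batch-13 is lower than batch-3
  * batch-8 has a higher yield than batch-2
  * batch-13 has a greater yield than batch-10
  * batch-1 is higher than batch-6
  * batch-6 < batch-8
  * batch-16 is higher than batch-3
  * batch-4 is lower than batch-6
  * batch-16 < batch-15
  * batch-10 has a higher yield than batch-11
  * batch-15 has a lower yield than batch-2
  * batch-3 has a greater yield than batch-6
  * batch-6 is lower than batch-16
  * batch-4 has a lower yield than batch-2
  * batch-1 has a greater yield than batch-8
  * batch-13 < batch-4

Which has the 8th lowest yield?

The consecutive relations fix a unique order: batch-11 < batch-10 < batch-13 < batch-4 < batch-6 < batch-3 < batch-16 < batch-15 < batch-2 < batch-8 < batch-1.
Counting 8 from the smallest end gives batch-15.

batch-15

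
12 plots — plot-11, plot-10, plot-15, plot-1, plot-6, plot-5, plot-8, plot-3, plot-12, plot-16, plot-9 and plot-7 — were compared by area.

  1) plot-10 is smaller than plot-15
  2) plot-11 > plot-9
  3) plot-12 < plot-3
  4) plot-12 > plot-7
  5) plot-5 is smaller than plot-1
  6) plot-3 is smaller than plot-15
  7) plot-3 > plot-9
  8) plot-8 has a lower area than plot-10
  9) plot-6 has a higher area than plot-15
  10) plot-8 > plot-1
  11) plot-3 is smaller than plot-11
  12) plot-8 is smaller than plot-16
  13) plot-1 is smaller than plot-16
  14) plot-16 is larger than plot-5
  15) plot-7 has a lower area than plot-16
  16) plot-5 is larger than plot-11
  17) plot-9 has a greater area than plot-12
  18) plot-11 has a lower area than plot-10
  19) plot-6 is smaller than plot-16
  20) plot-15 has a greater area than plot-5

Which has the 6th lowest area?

Chaining the given pairs: plot-7 < plot-12 < plot-9 < plot-3 < plot-11 < plot-5 < plot-1 < plot-8 < plot-10 < plot-15 < plot-6 < plot-16.
The 6th smallest is plot-5.

plot-5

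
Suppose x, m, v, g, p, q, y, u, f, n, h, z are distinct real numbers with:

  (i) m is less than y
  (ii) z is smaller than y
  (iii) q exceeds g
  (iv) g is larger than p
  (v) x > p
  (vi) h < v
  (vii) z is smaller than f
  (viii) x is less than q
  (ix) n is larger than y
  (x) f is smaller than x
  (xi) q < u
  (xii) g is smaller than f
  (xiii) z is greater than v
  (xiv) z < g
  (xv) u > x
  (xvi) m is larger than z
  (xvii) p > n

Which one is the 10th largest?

Chaining the given pairs: h < v < z < m < y < n < p < g < f < x < q < u.
The 10th largest is z.

z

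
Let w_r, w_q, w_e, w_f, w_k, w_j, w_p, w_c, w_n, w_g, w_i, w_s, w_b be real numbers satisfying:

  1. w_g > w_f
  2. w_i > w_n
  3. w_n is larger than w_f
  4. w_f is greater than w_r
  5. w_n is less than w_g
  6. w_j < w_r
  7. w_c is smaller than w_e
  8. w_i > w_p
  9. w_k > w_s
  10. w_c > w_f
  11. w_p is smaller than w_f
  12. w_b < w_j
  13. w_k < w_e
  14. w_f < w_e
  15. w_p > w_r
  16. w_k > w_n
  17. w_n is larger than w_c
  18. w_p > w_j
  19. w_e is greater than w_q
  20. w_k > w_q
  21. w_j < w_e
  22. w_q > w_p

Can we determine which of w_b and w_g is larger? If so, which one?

The relevant relations are w_b < w_j; w_j < w_p; w_p < w_f; w_f < w_c; w_c < w_n; w_n < w_g.
Chaining these gives w_b < w_j < w_p < w_f < w_c < w_n < w_g.
So w_g is larger.

w_g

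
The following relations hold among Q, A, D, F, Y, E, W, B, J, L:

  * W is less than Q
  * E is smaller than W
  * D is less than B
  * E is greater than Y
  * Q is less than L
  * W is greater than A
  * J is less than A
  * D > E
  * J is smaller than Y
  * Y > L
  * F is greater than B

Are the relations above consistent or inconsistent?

We have E < W stated directly, yet also W < Q < L < Y < E by chaining the others — so W < E. Contradiction.

inconsistent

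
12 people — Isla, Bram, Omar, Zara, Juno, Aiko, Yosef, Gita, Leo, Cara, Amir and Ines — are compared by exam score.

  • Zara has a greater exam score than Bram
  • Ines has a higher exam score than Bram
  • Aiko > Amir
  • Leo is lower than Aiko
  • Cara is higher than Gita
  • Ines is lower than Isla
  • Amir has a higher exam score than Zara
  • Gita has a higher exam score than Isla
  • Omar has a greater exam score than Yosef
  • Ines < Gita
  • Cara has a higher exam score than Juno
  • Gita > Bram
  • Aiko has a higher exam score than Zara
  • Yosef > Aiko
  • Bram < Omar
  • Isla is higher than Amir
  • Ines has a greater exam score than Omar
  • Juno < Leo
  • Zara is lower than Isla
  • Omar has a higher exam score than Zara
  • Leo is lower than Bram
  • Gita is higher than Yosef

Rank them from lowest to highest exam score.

The consecutive links are each given: Juno < Leo; Leo < Bram; Bram < Zara; Zara < Amir; Amir < Aiko; Aiko < Yosef; Yosef < Omar; Omar < Ines; Ines < Isla; Isla < Gita; Gita < Cara.

Juno < Leo < Bram < Zara < Amir < Aiko < Yosef < Omar < Ines < Isla < Gita < Cara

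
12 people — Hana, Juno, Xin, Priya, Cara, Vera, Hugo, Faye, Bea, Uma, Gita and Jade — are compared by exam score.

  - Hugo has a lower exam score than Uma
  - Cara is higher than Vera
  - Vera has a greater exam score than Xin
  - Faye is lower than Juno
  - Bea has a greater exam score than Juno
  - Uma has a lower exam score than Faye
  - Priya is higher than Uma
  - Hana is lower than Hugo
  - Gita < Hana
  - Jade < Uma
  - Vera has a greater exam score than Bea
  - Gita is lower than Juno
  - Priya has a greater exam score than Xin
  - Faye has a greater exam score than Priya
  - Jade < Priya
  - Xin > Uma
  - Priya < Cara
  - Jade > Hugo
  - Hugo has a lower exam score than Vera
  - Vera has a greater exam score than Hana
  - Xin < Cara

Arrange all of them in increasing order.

Gita < Hana < Hugo < Jade < Uma < Xin < Priya < Faye < Juno < Bea < Vera < Cara

Each adjacent pair is fixed by a given relation: Gita < Hana; Hana < Hugo; Hugo < Jade; Jade < Uma; Uma < Xin; Xin < Priya; Priya < Faye; Faye < Juno; Juno < Bea; Bea < Vera; Vera < Cara. Chaining them end to end gives the full order.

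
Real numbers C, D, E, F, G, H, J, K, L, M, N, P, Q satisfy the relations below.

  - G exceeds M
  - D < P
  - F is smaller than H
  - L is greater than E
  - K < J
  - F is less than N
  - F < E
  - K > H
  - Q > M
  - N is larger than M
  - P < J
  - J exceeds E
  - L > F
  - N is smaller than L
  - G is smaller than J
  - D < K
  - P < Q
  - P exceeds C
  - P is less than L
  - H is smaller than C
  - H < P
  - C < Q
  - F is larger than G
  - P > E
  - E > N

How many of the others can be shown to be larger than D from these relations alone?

5

Directly above D: K, P.
One step further: J, Q, L (5 so far).
Nothing else is reachable above D; 5 in all.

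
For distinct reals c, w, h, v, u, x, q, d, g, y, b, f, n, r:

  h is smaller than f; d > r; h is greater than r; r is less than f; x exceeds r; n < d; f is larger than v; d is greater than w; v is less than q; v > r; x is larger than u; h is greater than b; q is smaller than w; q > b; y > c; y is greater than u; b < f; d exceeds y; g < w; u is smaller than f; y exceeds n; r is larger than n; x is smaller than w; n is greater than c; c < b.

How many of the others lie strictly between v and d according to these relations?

2

Chaining upward from v reaches: q, f, w.
Chaining downward from d reaches: g, c, b, n, u, r, q, x, w, y.
Strictly between v and d are those in both lists: q, w — 2 elements.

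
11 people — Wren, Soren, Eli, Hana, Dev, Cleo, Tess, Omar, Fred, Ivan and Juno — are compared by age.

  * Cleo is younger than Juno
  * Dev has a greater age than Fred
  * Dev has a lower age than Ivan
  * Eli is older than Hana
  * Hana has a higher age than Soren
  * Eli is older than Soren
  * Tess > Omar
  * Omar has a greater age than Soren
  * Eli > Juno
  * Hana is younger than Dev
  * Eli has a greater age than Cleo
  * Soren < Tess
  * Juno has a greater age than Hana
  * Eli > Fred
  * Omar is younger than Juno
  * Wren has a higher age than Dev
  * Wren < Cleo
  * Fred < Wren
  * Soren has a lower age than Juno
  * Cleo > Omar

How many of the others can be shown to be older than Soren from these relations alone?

From Soren the given relations immediately reach Hana, Omar, Juno, Eli, Tess.
From those, Dev, Cleo — 7 in total.
From those, Wren, Ivan — 9 in total.
No other element is forced above Soren by the given relations, so the count is 9.

9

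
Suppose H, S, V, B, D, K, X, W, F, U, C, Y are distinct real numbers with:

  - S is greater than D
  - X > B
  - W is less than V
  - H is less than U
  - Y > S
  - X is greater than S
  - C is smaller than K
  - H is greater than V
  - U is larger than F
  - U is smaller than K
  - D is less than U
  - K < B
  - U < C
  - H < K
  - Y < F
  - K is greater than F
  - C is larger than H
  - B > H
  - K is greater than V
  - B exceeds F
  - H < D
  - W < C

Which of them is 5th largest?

U

Chaining the given pairs: W < V < H < D < S < Y < F < U < C < K < B < X.
Counting 5 from the largest end gives U.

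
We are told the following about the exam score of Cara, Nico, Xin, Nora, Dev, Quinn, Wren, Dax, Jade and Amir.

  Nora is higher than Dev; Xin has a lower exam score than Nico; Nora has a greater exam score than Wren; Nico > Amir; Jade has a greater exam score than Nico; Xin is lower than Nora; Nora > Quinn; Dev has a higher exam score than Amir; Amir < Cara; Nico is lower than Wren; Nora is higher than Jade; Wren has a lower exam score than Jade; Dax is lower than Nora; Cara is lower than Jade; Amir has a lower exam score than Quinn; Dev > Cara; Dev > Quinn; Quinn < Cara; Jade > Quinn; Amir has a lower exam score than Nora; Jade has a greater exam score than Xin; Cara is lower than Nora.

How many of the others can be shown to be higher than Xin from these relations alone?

4

From Xin the given relations immediately reach Nico, Jade, Nora.
From those, Wren — 4 in total.
Nothing else is reachable above Xin; 4 in all.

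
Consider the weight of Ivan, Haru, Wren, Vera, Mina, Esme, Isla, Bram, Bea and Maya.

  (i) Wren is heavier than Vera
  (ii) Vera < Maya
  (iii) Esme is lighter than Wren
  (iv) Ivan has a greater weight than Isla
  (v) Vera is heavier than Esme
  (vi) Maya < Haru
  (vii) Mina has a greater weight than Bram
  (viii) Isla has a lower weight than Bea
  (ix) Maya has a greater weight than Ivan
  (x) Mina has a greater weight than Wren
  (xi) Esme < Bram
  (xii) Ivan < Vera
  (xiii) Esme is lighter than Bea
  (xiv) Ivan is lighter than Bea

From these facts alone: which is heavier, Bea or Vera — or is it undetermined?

undetermined

Following every chain through Vera: above Vera we get Wren, Maya, Haru, Mina; below Vera we get Isla, Ivan, Esme.
Bea is not reached, and no chain runs the other way from Bea to Vera.
So the given relations leave the order of Vera and Bea undetermined.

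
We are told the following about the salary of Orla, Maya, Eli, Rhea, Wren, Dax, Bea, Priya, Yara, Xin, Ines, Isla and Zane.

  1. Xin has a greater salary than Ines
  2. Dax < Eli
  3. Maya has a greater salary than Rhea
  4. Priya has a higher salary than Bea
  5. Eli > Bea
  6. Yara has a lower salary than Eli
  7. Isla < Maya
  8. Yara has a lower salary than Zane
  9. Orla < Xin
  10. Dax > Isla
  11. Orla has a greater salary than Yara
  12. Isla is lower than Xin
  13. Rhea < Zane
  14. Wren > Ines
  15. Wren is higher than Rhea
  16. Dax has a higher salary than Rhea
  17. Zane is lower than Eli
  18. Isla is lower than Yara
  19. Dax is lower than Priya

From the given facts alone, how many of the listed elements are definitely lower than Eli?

6

The elements the relations force below Eli are Isla, Bea, Rhea, Yara, Dax, Zane — no chain reaches any other.
That is 6.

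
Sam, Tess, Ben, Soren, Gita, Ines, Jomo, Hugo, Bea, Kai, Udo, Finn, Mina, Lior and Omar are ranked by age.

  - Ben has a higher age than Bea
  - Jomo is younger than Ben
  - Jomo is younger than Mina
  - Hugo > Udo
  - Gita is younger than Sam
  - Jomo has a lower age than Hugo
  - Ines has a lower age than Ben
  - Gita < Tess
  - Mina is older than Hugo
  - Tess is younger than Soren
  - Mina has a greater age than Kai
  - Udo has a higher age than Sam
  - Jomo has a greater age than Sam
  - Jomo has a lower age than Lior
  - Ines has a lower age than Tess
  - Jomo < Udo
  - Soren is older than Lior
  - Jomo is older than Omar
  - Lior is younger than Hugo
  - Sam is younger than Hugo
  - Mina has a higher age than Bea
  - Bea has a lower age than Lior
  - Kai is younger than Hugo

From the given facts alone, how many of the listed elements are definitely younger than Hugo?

8

From Hugo the given relations immediately reach Sam, Jomo, Kai, Lior, Udo.
From those, Gita, Bea, Omar — 8 in total.
Nothing else is reachable below Hugo; 8 in all.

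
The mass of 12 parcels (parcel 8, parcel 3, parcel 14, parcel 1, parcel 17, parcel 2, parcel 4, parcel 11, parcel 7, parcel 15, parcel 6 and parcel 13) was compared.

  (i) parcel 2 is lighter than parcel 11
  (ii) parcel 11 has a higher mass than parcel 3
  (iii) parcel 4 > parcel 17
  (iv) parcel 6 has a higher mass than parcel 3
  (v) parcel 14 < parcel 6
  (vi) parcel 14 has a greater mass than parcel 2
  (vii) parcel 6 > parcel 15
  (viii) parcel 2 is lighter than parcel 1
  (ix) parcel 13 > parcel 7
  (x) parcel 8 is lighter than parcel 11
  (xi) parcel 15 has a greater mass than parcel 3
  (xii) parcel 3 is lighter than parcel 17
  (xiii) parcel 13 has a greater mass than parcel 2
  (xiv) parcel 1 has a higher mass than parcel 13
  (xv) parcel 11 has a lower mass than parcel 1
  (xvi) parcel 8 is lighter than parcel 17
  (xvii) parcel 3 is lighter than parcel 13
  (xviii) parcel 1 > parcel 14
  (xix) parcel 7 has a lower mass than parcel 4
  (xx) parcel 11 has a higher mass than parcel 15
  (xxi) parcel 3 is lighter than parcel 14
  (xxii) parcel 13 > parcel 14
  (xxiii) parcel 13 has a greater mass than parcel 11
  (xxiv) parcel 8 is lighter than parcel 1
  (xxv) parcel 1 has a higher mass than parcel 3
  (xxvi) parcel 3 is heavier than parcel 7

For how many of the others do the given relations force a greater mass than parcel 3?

Directly above parcel 3: parcel 14, parcel 15, parcel 6, parcel 17, parcel 11, parcel 13, parcel 1.
One step further: parcel 4 (8 so far).
Nothing else is reachable above parcel 3; 8 in all.

8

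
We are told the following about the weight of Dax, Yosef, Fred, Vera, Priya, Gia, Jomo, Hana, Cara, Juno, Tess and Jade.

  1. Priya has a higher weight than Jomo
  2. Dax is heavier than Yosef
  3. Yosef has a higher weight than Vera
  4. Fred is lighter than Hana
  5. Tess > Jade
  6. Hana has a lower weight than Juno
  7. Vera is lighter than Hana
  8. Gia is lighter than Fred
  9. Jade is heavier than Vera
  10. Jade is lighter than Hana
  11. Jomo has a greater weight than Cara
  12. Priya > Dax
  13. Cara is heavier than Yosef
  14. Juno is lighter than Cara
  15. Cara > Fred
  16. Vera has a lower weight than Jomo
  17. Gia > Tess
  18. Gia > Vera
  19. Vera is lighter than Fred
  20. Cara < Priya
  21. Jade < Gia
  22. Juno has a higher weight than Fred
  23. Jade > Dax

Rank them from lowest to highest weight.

Nothing is placed below Vera, so it is least; from there Vera < Yosef; Yosef < Dax; Dax < Jade; Jade < Tess; Tess < Gia; Gia < Fred; Fred < Hana; Hana < Juno; Juno < Cara; Cara < Jomo; Jomo < Priya, each given directly.

Vera < Yosef < Dax < Jade < Tess < Gia < Fred < Hana < Juno < Cara < Jomo < Priya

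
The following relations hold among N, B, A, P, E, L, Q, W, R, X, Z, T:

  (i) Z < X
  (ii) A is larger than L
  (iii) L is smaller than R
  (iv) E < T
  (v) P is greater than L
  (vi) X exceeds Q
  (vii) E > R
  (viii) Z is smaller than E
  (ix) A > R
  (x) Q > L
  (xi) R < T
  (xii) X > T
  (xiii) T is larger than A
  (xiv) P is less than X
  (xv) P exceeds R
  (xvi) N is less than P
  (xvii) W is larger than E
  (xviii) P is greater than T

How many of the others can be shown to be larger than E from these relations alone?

4

From E the given relations immediately reach W, T.
From those, P, X — 4 in total.
No other element is forced above E by the given relations, so the count is 4.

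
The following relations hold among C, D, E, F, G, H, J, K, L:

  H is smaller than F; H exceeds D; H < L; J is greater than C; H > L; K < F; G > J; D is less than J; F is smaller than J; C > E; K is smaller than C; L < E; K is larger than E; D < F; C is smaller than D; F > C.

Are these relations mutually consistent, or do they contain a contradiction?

inconsistent

Chaining the given relations yields L < E < K < C < D < H, so L < H. But one relation states H < L. These cannot both hold.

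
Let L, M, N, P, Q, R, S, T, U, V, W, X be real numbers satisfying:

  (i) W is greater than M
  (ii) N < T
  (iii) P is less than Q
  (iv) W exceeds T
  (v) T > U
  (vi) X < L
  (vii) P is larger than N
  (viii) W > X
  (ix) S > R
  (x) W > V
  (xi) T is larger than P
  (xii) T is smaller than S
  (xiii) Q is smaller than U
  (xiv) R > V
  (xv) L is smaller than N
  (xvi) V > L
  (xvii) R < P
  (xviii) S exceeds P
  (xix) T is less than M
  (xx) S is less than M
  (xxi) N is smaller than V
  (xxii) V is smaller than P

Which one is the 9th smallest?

The consecutive relations fix a unique order: X < L < N < V < R < P < Q < U < T < S < M < W.
Counting 9 from the smallest end gives T.

T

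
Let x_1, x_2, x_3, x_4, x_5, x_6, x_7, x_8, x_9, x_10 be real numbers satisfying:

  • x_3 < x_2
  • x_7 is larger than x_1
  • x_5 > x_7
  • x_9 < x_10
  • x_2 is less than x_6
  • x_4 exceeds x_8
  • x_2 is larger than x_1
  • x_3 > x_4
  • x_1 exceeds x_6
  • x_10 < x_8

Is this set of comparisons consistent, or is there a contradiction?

Chaining the given relations yields x_2 < x_6 < x_1, so x_2 < x_1. But one relation states x_1 < x_2. These cannot both hold.

inconsistent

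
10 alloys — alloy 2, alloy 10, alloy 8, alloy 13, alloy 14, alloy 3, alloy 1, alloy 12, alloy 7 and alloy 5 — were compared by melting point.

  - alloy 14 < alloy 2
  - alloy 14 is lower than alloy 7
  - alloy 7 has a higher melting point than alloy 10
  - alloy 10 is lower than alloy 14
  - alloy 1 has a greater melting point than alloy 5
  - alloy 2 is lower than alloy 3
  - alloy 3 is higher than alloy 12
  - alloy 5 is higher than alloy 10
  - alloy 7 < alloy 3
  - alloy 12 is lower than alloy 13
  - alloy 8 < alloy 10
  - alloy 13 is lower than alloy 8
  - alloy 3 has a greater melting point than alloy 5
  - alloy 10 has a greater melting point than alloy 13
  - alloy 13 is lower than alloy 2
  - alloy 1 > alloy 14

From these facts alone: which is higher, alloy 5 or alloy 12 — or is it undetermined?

alloy 5

alloy 12 < alloy 13 < alloy 8 < alloy 10 < alloy 5, by transitivity through alloy 13, alloy 8, alloy 10.
So alloy 5 is higher.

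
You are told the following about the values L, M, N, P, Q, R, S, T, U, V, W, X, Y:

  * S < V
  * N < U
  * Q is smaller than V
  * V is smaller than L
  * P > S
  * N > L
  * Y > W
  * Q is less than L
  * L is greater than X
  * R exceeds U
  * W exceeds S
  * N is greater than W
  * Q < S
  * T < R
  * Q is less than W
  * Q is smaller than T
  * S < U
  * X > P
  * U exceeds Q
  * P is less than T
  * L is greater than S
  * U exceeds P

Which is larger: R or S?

R

S < P < X < L < N < U < R, by transitivity through P, X, L, N, U.
So S < R; R is the larger of the two.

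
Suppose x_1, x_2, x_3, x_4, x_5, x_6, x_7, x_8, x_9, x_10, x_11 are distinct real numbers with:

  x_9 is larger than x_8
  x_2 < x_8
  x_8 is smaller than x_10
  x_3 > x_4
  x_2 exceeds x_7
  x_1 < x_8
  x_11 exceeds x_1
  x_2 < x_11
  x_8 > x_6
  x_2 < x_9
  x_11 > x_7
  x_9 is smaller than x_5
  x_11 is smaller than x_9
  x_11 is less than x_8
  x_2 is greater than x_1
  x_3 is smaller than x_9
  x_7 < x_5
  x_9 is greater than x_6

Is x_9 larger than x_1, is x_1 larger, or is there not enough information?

Chaining the given relations: x_1 < x_2 < x_11 < x_8 < x_9.
So x_9 is larger.

x_9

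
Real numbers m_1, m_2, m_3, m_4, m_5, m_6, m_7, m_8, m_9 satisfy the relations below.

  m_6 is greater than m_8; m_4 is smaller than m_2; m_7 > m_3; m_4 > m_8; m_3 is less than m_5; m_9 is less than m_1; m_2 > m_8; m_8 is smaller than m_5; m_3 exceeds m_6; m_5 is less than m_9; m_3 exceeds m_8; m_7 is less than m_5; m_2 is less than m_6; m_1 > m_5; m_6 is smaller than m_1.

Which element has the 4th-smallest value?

Piecing the relations together gives one ordering: m_8 < m_4 < m_2 < m_6 < m_3 < m_7 < m_5 < m_9 < m_1.
Counting 4 from the smallest end gives m_6.

m_6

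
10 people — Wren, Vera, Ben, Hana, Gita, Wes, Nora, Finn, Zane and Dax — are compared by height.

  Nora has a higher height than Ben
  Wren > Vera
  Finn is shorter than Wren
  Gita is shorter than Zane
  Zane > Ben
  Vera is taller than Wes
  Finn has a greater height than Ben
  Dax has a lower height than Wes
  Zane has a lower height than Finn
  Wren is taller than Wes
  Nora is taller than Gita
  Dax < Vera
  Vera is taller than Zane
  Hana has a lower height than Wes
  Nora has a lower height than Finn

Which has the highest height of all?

Dax is not greatest since Dax < Vera; Hana is not greatest since Hana < Wes; Gita is not greatest since Gita < Nora; Ben is not greatest since Ben < Finn; Nora is not greatest since Nora < Finn; Wes is not greatest since Wes < Vera; Zane is not greatest since Zane < Finn; Vera is not greatest since Vera < Wren; Finn is not greatest since Finn < Wren.
Only Wren has nothing above it, so Wren is the highest height.

Wren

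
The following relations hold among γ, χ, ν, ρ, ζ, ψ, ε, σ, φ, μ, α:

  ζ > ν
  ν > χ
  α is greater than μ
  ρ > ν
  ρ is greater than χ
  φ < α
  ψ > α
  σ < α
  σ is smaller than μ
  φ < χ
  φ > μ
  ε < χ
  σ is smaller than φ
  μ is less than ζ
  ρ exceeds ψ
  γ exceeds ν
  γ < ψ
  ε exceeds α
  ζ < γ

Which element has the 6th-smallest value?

χ

Chaining the given pairs: σ < μ < φ < α < ε < χ < ν < ζ < γ < ψ < ρ.
The 6th smallest is χ.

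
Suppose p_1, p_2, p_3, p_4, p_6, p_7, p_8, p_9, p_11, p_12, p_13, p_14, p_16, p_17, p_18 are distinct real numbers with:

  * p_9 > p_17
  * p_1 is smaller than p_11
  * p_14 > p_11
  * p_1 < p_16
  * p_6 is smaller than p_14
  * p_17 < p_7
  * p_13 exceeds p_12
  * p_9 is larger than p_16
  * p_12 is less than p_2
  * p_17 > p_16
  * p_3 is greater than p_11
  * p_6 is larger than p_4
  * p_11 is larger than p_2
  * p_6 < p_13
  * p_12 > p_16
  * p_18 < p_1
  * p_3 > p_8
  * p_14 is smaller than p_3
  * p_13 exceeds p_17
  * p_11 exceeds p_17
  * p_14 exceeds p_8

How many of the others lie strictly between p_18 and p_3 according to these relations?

7

The relations place p_18 below p_3. An element lies strictly between them when it is forced above p_18 and also forced below p_3.
Above p_18: {p_1, p_16, p_12, p_17, p_2, p_11, p_9, p_14, p_7, p_13}. Below p_3: {p_1, p_16, p_4, p_12, p_17, p_6, p_2, p_11, p_8, p_14}.
Intersection: {p_1, p_16, p_12, p_17, p_2, p_11, p_14} — 7.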